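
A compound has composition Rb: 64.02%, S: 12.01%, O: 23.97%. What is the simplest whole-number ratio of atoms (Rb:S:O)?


Assume 100 g of compound, divide each mass% by atomic mass to get moles, then normalize by the smallest to get a raw atom ratio.
Moles per 100 g: Rb: 64.02/85.468 = 0.7491, S: 12.01/32.065 = 0.3746, O: 23.97/15.999 = 1.4982
Raw ratio (divide by min = 0.3746): Rb: 2.0, S: 1.0, O: 4.0
Multiply by 1 to clear fractions: Rb: 2.0 ~= 2, S: 1.0 ~= 1, O: 4.0 ~= 4
Reduce by GCD to get the simplest whole-number ratio:

2:1:4


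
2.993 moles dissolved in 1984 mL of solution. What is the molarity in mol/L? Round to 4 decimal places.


Convert volume to liters: V_L = V_mL / 1000.
V_L = 1984 / 1000 = 1.984 L
M = n / V_L = 2.993 / 1.984
M = 1.50856855 mol/L, rounded to 4 dp:

1.5086 mol/L


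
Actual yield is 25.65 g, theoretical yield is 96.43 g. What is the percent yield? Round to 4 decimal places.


% yield = 100 * actual / theoretical
% yield = 100 * 25.65 / 96.43
% yield = 26.59960593 %, rounded to 4 dp:

26.5996 %


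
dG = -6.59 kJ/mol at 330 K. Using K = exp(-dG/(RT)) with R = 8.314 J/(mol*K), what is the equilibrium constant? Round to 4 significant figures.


dG is in kJ/mol; multiply by 1000 to match R in J/(mol*K).
RT = 8.314 * 330 = 2743.62 J/mol
exponent = -dG*1000 / (RT) = -(-6.59*1000) / 2743.62 = 2.40193613
K = exp(2.40193613)
K = 11.044539, rounded to 4 significant figures:

11.04


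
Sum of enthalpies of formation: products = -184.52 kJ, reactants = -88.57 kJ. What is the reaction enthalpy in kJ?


dH_rxn = sum(dH_f products) - sum(dH_f reactants)
dH_rxn = -184.52 - (-88.57)
dH_rxn = -95.95 kJ:

-95.95 kJ


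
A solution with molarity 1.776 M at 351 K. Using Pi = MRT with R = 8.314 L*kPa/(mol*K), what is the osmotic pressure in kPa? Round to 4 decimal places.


Osmotic pressure (van't Hoff): Pi = M*R*T.
RT = 8.314 * 351 = 2918.214
Pi = 1.776 * 2918.214
Pi = 5182.748064 kPa, rounded to 4 dp:

5182.7481 kPa


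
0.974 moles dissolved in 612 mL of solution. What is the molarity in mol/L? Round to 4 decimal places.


Convert volume to liters: V_L = V_mL / 1000.
V_L = 612 / 1000 = 0.612 L
M = n / V_L = 0.974 / 0.612
M = 1.59150327 mol/L, rounded to 4 dp:

1.5915 mol/L


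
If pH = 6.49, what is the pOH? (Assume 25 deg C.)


At 25 deg C, pH + pOH = 14.
pOH = 14 - pH = 14 - 6.49
pOH = 7.51:

7.51


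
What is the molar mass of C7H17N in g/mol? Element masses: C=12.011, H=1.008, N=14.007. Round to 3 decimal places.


M = sum(count * atomic_mass) over atoms.
M = 7*12.011 + 17*1.008 + 1*14.007
M = 84.077 + 17.136 + 14.007
M = 115.22 g/mol, rounded to 3 dp:

115.220 g/mol


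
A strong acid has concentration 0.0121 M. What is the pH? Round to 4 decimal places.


A strong acid dissociates completely, so [H+] equals the given concentration.
pH = -log10([H+]) = -log10(0.0121)
pH = 1.91721463, rounded to 4 dp:

1.9172


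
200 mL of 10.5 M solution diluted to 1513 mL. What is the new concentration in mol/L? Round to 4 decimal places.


Dilution: M1*V1 = M2*V2, solve for M2.
M2 = M1*V1 / V2
M2 = 10.5 * 200 / 1513
M2 = 2100.0 / 1513
M2 = 1.38797092 mol/L, rounded to 4 dp:

1.3880 mol/L


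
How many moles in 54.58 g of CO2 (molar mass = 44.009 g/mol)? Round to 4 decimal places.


n = mass / M
n = 54.58 / 44.009
n = 1.24020087 mol, rounded to 4 dp:

1.2402 mol


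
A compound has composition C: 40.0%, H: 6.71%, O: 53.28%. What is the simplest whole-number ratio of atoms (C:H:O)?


Assume 100 g of compound, divide each mass% by atomic mass to get moles, then normalize by the smallest to get a raw atom ratio.
Moles per 100 g: C: 40.0/12.011 = 3.3303, H: 6.71/1.008 = 6.6567, O: 53.28/15.999 = 3.3302
Raw ratio (divide by min = 3.3302): C: 1.0, H: 1.999, O: 1.0
Multiply by 1 to clear fractions: C: 1.0 ~= 1, H: 1.999 ~= 2, O: 1.0 ~= 1
Reduce by GCD to get the simplest whole-number ratio:

1:2:1


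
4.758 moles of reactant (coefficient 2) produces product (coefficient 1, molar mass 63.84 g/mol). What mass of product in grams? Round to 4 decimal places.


Use the coefficient ratio to convert reactant moles to product moles, then multiply by the product's molar mass.
moles_P = moles_R * (coeff_P / coeff_R) = 4.758 * (1/2) = 2.379
mass_P = moles_P * M_P = 2.379 * 63.84
mass_P = 151.87536 g, rounded to 4 dp:

151.8754 g


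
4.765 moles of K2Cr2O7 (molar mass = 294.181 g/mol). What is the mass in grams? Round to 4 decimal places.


mass = n * M
mass = 4.765 * 294.181
mass = 1401.772465 g, rounded to 4 dp:

1401.7725 g


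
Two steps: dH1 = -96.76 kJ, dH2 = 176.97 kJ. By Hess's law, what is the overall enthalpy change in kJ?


Hess's law: enthalpy is a state function, so add the step enthalpies.
dH_total = dH1 + dH2 = -96.76 + (176.97)
dH_total = 80.21 kJ:

80.21 kJ


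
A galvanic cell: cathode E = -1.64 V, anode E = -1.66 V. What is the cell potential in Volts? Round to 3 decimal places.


Standard cell potential: E_cell = E_cathode - E_anode.
E_cell = -1.64 - (-1.66)
E_cell = 0.02 V, rounded to 3 dp:

0.020 V


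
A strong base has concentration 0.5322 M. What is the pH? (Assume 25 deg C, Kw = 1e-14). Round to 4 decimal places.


A strong base dissociates completely, so [OH-] equals the given concentration.
pOH = -log10([OH-]) = -log10(0.5322) = 0.273925
pH = 14 - pOH = 14 - 0.273925
pH = 13.726075, rounded to 4 dp:

13.7261


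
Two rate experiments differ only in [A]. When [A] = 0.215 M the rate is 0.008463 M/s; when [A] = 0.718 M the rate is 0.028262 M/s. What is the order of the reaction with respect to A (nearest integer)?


Rate is proportional to [A]^n, so rate2/rate1 = ([A]2/[A]1)^n. Take logs to solve for n.
rate2/rate1 = 0.028262 / 0.008463 = 3.3395
[A]2/[A]1 = 0.718 / 0.215 = 3.3395
n = ln(3.3395) / ln(3.3395) = 1.0
Nearest integer order:

1


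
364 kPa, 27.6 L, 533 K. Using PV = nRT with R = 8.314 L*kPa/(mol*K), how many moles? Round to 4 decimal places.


PV = nRT, solve for n = PV / (RT).
PV = 364 * 27.6 = 10046.4
RT = 8.314 * 533 = 4431.362
n = 10046.4 / 4431.362
n = 2.26711336 mol, rounded to 4 dp:

2.2671 mol


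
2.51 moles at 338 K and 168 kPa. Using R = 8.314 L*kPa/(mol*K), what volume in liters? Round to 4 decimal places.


PV = nRT, solve for V = nRT / P.
nRT = 2.51 * 8.314 * 338 = 7053.4313
V = 7053.4313 / 168
V = 41.98471012 L, rounded to 4 dp:

41.9847 L


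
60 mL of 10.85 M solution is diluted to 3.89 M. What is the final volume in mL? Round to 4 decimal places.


Dilution: M1*V1 = M2*V2, solve for V2.
V2 = M1*V1 / M2
V2 = 10.85 * 60 / 3.89
V2 = 651.0 / 3.89
V2 = 167.35218509 mL, rounded to 4 dp:

167.3522 mL


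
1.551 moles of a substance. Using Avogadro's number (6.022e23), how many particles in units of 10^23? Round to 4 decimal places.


N = n * NA, then divide by 1e23 for the requested units.
N / 1e23 = n * 6.022
N / 1e23 = 1.551 * 6.022
N / 1e23 = 9.340122, rounded to 4 dp:

9.3401


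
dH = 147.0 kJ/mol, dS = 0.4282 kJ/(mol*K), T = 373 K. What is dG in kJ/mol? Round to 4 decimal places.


Gibbs: dG = dH - T*dS (consistent units, dS already in kJ/(mol*K)).
T*dS = 373 * 0.4282 = 159.7186
dG = 147.0 - (159.7186)
dG = -12.7186 kJ/mol, rounded to 4 dp:

-12.7186 kJ/mol


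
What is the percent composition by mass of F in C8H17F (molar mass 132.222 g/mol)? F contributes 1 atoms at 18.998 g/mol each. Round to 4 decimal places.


pct = 100 * (n_elem * M_elem) / M_total
mass_contribution = 1 * 18.998 = 18.998 g/mol
pct = 100 * 18.998 / 132.222
pct = 14.36825944 %, rounded to 4 dp:

14.3683 %


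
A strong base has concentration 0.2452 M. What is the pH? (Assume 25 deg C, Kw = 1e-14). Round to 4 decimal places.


A strong base dissociates completely, so [OH-] equals the given concentration.
pOH = -log10([OH-]) = -log10(0.2452) = 0.61048
pH = 14 - pOH = 14 - 0.61048
pH = 13.38952, rounded to 4 dp:

13.3895


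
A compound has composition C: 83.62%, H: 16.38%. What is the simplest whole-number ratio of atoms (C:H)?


Assume 100 g of compound, divide each mass% by atomic mass to get moles, then normalize by the smallest to get a raw atom ratio.
Moles per 100 g: C: 83.62/12.011 = 6.962, H: 16.38/1.008 = 16.25
Raw ratio (divide by min = 6.962): C: 1.0, H: 2.334
Multiply by 3 to clear fractions: C: 3.0 ~= 3, H: 7.002 ~= 7
Reduce by GCD to get the simplest whole-number ratio:

3:7


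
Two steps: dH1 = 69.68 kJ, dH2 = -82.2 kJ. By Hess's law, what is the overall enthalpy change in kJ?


Hess's law: enthalpy is a state function, so add the step enthalpies.
dH_total = dH1 + dH2 = 69.68 + (-82.2)
dH_total = -12.52 kJ:

-12.52 kJ


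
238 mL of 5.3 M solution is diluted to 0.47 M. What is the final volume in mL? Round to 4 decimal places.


Dilution: M1*V1 = M2*V2, solve for V2.
V2 = M1*V1 / M2
V2 = 5.3 * 238 / 0.47
V2 = 1261.4 / 0.47
V2 = 2683.82978723 mL, rounded to 4 dp:

2683.8298 mL


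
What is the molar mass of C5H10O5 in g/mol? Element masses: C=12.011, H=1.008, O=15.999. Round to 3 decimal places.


M = sum(count * atomic_mass) over atoms.
M = 5*12.011 + 10*1.008 + 5*15.999
M = 60.055 + 10.08 + 79.995
M = 150.13 g/mol, rounded to 3 dp:

150.130 g/mol


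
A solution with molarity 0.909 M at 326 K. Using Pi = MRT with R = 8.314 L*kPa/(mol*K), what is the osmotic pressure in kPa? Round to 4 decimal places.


Osmotic pressure (van't Hoff): Pi = M*R*T.
RT = 8.314 * 326 = 2710.364
Pi = 0.909 * 2710.364
Pi = 2463.720876 kPa, rounded to 4 dp:

2463.7209 kPa


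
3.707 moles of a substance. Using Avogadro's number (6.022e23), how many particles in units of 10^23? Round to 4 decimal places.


N = n * NA, then divide by 1e23 for the requested units.
N / 1e23 = n * 6.022
N / 1e23 = 3.707 * 6.022
N / 1e23 = 22.323554, rounded to 4 dp:

22.3236


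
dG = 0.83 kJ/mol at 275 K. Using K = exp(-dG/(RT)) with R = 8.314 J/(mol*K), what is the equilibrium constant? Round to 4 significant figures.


dG is in kJ/mol; multiply by 1000 to match R in J/(mol*K).
RT = 8.314 * 275 = 2286.35 J/mol
exponent = -dG*1000 / (RT) = -(0.83*1000) / 2286.35 = -0.36302403
K = exp(-0.36302403)
K = 0.69556972, rounded to 4 significant figures:

0.6956


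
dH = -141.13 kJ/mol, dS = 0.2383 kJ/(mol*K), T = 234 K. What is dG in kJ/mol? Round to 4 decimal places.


Gibbs: dG = dH - T*dS (consistent units, dS already in kJ/(mol*K)).
T*dS = 234 * 0.2383 = 55.7622
dG = -141.13 - (55.7622)
dG = -196.8922 kJ/mol, rounded to 4 dp:

-196.8922 kJ/mol


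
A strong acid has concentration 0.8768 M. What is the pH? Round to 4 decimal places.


A strong acid dissociates completely, so [H+] equals the given concentration.
pH = -log10([H+]) = -log10(0.8768)
pH = 0.05709946, rounded to 4 dp:

0.0571


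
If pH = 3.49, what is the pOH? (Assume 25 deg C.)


At 25 deg C, pH + pOH = 14.
pOH = 14 - pH = 14 - 3.49
pOH = 10.51:

10.51


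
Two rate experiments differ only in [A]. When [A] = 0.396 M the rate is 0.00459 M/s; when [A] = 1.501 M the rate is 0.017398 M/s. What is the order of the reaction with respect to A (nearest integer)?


Rate is proportional to [A]^n, so rate2/rate1 = ([A]2/[A]1)^n. Take logs to solve for n.
rate2/rate1 = 0.017398 / 0.00459 = 3.7904
[A]2/[A]1 = 1.501 / 0.396 = 3.7904
n = ln(3.7904) / ln(3.7904) = 1.0
Nearest integer order:

1


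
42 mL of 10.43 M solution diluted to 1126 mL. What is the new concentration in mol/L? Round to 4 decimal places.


Dilution: M1*V1 = M2*V2, solve for M2.
M2 = M1*V1 / V2
M2 = 10.43 * 42 / 1126
M2 = 438.06 / 1126
M2 = 0.38904085 mol/L, rounded to 4 dp:

0.3890 mol/L


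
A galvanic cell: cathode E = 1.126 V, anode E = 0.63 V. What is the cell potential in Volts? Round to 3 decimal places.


Standard cell potential: E_cell = E_cathode - E_anode.
E_cell = 1.126 - (0.63)
E_cell = 0.496 V, rounded to 3 dp:

0.496 V


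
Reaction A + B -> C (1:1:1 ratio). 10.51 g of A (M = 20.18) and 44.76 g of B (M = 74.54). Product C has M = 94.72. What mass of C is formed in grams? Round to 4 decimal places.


Find moles of each reactant; the smaller value is the limiting reagent in a 1:1:1 reaction, so moles_C equals moles of the limiter.
n_A = mass_A / M_A = 10.51 / 20.18 = 0.520813 mol
n_B = mass_B / M_B = 44.76 / 74.54 = 0.600483 mol
Limiting reagent: A (smaller), n_limiting = 0.520813 mol
mass_C = n_limiting * M_C = 0.520813 * 94.72
mass_C = 49.33140736 g, rounded to 4 dp:

49.3314 g


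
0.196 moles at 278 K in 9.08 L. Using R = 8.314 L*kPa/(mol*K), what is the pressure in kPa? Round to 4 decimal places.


PV = nRT, solve for P = nRT / V.
nRT = 0.196 * 8.314 * 278 = 453.0132
P = 453.0132 / 9.08
P = 49.89132159 kPa, rounded to 4 dp:

49.8913 kPa


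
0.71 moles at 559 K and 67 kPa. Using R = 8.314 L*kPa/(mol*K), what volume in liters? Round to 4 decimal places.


PV = nRT, solve for V = nRT / P.
nRT = 0.71 * 8.314 * 559 = 3299.7435
V = 3299.7435 / 67
V = 49.24990299 L, rounded to 4 dp:

49.2499 L


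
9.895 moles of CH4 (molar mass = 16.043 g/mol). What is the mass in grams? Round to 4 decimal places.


mass = n * M
mass = 9.895 * 16.043
mass = 158.745485 g, rounded to 4 dp:

158.7455 g


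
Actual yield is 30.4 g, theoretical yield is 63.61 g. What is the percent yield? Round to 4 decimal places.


% yield = 100 * actual / theoretical
% yield = 100 * 30.4 / 63.61
% yield = 47.79122779 %, rounded to 4 dp:

47.7912 %


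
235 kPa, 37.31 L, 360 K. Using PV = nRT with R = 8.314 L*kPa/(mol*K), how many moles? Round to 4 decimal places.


PV = nRT, solve for n = PV / (RT).
PV = 235 * 37.31 = 8767.85
RT = 8.314 * 360 = 2993.04
n = 8767.85 / 2993.04
n = 2.9294129 mol, rounded to 4 dp:

2.9294 mol


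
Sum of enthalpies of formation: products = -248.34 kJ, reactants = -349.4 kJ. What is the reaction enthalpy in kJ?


dH_rxn = sum(dH_f products) - sum(dH_f reactants)
dH_rxn = -248.34 - (-349.4)
dH_rxn = 101.06 kJ:

101.06 kJ


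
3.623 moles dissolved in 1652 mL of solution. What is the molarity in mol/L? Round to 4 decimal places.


Convert volume to liters: V_L = V_mL / 1000.
V_L = 1652 / 1000 = 1.652 L
M = n / V_L = 3.623 / 1.652
M = 2.19309927 mol/L, rounded to 4 dp:

2.1931 mol/L


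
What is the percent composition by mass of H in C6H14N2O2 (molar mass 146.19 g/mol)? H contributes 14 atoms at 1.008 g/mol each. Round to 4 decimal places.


pct = 100 * (n_elem * M_elem) / M_total
mass_contribution = 14 * 1.008 = 14.112 g/mol
pct = 100 * 14.112 / 146.19
pct = 9.65319105 %, rounded to 4 dp:

9.6532 %


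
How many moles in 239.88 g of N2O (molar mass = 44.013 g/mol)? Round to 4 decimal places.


n = mass / M
n = 239.88 / 44.013
n = 5.45020789 mol, rounded to 4 dp:

5.4502 mol


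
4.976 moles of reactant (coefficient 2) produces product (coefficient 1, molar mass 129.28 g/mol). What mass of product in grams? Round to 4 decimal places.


Use the coefficient ratio to convert reactant moles to product moles, then multiply by the product's molar mass.
moles_P = moles_R * (coeff_P / coeff_R) = 4.976 * (1/2) = 2.488
mass_P = moles_P * M_P = 2.488 * 129.28
mass_P = 321.64864 g, rounded to 4 dp:

321.6486 g


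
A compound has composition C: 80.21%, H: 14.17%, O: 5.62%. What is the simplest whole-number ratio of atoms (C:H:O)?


Assume 100 g of compound, divide each mass% by atomic mass to get moles, then normalize by the smallest to get a raw atom ratio.
Moles per 100 g: C: 80.21/12.011 = 6.678, H: 14.17/1.008 = 14.0575, O: 5.62/15.999 = 0.3513
Raw ratio (divide by min = 0.3513): C: 19.011, H: 40.019, O: 1.0
Multiply by 1 to clear fractions: C: 19.011 ~= 19, H: 40.019 ~= 40, O: 1.0 ~= 1
Reduce by GCD to get the simplest whole-number ratio:

19:40:1


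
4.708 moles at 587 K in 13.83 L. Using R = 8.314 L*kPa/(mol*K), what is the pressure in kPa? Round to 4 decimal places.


PV = nRT, solve for P = nRT / V.
nRT = 4.708 * 8.314 * 587 = 22976.5371
P = 22976.5371 / 13.83
P = 1661.35481562 kPa, rounded to 4 dp:

1661.3548 kPa


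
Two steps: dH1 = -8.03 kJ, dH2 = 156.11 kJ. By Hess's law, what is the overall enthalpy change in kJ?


Hess's law: enthalpy is a state function, so add the step enthalpies.
dH_total = dH1 + dH2 = -8.03 + (156.11)
dH_total = 148.08 kJ:

148.08 kJ


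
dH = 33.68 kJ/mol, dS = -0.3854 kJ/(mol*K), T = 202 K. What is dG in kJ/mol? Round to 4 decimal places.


Gibbs: dG = dH - T*dS (consistent units, dS already in kJ/(mol*K)).
T*dS = 202 * -0.3854 = -77.8508
dG = 33.68 - (-77.8508)
dG = 111.5308 kJ/mol, rounded to 4 dp:

111.5308 kJ/mol


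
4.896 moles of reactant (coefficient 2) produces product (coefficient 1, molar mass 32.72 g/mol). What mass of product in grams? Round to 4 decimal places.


Use the coefficient ratio to convert reactant moles to product moles, then multiply by the product's molar mass.
moles_P = moles_R * (coeff_P / coeff_R) = 4.896 * (1/2) = 2.448
mass_P = moles_P * M_P = 2.448 * 32.72
mass_P = 80.09856 g, rounded to 4 dp:

80.0986 g


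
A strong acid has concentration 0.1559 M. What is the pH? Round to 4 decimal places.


A strong acid dissociates completely, so [H+] equals the given concentration.
pH = -log10([H+]) = -log10(0.1559)
pH = 0.80715388, rounded to 4 dp:

0.8072


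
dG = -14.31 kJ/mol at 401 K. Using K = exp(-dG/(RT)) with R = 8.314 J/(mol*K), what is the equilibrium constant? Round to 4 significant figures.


dG is in kJ/mol; multiply by 1000 to match R in J/(mol*K).
RT = 8.314 * 401 = 3333.914 J/mol
exponent = -dG*1000 / (RT) = -(-14.31*1000) / 3333.914 = 4.29225229
K = exp(4.29225229)
K = 73.130995, rounded to 4 significant figures:

73.13


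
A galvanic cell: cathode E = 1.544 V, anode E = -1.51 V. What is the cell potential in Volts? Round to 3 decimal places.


Standard cell potential: E_cell = E_cathode - E_anode.
E_cell = 1.544 - (-1.51)
E_cell = 3.054 V, rounded to 3 dp:

3.054 V


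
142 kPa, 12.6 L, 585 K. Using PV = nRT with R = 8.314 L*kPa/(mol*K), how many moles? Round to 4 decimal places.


PV = nRT, solve for n = PV / (RT).
PV = 142 * 12.6 = 1789.2
RT = 8.314 * 585 = 4863.69
n = 1789.2 / 4863.69
n = 0.36786884 mol, rounded to 4 dp:

0.3679 mol


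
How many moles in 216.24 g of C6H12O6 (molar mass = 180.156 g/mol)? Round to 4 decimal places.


n = mass / M
n = 216.24 / 180.156
n = 1.20029308 mol, rounded to 4 dp:

1.2003 mol


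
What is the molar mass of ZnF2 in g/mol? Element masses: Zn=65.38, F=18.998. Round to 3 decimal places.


M = sum(count * atomic_mass) over atoms.
M = 1*65.38 + 2*18.998
M = 65.38 + 37.996
M = 103.376 g/mol, rounded to 3 dp:

103.376 g/mol


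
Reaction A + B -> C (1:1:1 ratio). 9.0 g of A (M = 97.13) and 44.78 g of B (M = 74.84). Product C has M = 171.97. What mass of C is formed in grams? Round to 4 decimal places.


Find moles of each reactant; the smaller value is the limiting reagent in a 1:1:1 reaction, so moles_C equals moles of the limiter.
n_A = mass_A / M_A = 9.0 / 97.13 = 0.092659 mol
n_B = mass_B / M_B = 44.78 / 74.84 = 0.598343 mol
Limiting reagent: A (smaller), n_limiting = 0.092659 mol
mass_C = n_limiting * M_C = 0.092659 * 171.97
mass_C = 15.93456823 g, rounded to 4 dp:

15.9346 g


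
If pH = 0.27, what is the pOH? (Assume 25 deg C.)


At 25 deg C, pH + pOH = 14.
pOH = 14 - pH = 14 - 0.27
pOH = 13.73:

13.73


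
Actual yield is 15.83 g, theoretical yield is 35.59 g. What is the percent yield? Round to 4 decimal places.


% yield = 100 * actual / theoretical
% yield = 100 * 15.83 / 35.59
% yield = 44.47878618 %, rounded to 4 dp:

44.4788 %


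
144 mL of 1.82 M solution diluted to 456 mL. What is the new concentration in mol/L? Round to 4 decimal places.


Dilution: M1*V1 = M2*V2, solve for M2.
M2 = M1*V1 / V2
M2 = 1.82 * 144 / 456
M2 = 262.08 / 456
M2 = 0.57473684 mol/L, rounded to 4 dp:

0.5747 mol/L


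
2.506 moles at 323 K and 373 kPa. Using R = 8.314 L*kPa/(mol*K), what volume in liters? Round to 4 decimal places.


PV = nRT, solve for V = nRT / P.
nRT = 2.506 * 8.314 * 323 = 6729.6675
V = 6729.6675 / 373
V = 18.04200402 L, rounded to 4 dp:

18.0420 L


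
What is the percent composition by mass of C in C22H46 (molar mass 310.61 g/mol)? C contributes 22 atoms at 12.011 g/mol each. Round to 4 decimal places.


pct = 100 * (n_elem * M_elem) / M_total
mass_contribution = 22 * 12.011 = 264.242 g/mol
pct = 100 * 264.242 / 310.61
pct = 85.07195518 %, rounded to 4 dp:

85.0720 %


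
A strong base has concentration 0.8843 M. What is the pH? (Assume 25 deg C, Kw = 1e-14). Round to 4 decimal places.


A strong base dissociates completely, so [OH-] equals the given concentration.
pOH = -log10([OH-]) = -log10(0.8843) = 0.0534
pH = 14 - pOH = 14 - 0.0534
pH = 13.9466, rounded to 4 dp:

13.9466


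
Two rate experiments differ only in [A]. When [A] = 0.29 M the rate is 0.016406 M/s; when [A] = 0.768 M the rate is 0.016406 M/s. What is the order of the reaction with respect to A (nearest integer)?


Rate is proportional to [A]^n, so rate2/rate1 = ([A]2/[A]1)^n. Take logs to solve for n.
rate2/rate1 = 0.016406 / 0.016406 = 1.0
[A]2/[A]1 = 0.768 / 0.29 = 2.6483
n = ln(1.0) / ln(2.6483) = 0.0
Nearest integer order:

0


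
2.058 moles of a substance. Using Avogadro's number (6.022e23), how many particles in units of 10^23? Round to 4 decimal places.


N = n * NA, then divide by 1e23 for the requested units.
N / 1e23 = n * 6.022
N / 1e23 = 2.058 * 6.022
N / 1e23 = 12.393276, rounded to 4 dp:

12.3933


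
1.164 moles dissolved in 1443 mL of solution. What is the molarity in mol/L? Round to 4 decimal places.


Convert volume to liters: V_L = V_mL / 1000.
V_L = 1443 / 1000 = 1.443 L
M = n / V_L = 1.164 / 1.443
M = 0.80665281 mol/L, rounded to 4 dp:

0.8067 mol/L


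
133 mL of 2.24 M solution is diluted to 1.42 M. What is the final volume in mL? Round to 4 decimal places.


Dilution: M1*V1 = M2*V2, solve for V2.
V2 = M1*V1 / M2
V2 = 2.24 * 133 / 1.42
V2 = 297.92 / 1.42
V2 = 209.8028169 mL, rounded to 4 dp:

209.8028 mL


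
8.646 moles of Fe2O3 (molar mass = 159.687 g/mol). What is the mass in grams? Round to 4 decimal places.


mass = n * M
mass = 8.646 * 159.687
mass = 1380.653802 g, rounded to 4 dp:

1380.6538 g


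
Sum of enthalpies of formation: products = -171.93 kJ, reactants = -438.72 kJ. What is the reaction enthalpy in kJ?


dH_rxn = sum(dH_f products) - sum(dH_f reactants)
dH_rxn = -171.93 - (-438.72)
dH_rxn = 266.79 kJ:

266.79 kJ


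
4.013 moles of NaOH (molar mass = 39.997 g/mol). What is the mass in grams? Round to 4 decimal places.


mass = n * M
mass = 4.013 * 39.997
mass = 160.507961 g, rounded to 4 dp:

160.5080 g


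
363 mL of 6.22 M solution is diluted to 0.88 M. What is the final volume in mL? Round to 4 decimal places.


Dilution: M1*V1 = M2*V2, solve for V2.
V2 = M1*V1 / M2
V2 = 6.22 * 363 / 0.88
V2 = 2257.86 / 0.88
V2 = 2565.75 mL, rounded to 4 dp:

2565.7500 mL


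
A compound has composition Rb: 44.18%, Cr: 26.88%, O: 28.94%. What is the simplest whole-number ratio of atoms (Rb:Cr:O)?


Assume 100 g of compound, divide each mass% by atomic mass to get moles, then normalize by the smallest to get a raw atom ratio.
Moles per 100 g: Rb: 44.18/85.468 = 0.5169, Cr: 26.88/51.996 = 0.517, O: 28.94/15.999 = 1.8089
Raw ratio (divide by min = 0.5169): Rb: 1.0, Cr: 1.0, O: 3.499
Multiply by 2 to clear fractions: Rb: 2.0 ~= 2, Cr: 2.0 ~= 2, O: 6.999 ~= 7
Reduce by GCD to get the simplest whole-number ratio:

2:2:7


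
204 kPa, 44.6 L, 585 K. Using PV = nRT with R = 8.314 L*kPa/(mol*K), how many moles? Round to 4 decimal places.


PV = nRT, solve for n = PV / (RT).
PV = 204 * 44.6 = 9098.4
RT = 8.314 * 585 = 4863.69
n = 9098.4 / 4863.69
n = 1.87067844 mol, rounded to 4 dp:

1.8707 mol


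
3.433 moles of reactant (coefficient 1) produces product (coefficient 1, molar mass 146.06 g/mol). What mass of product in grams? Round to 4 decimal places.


Use the coefficient ratio to convert reactant moles to product moles, then multiply by the product's molar mass.
moles_P = moles_R * (coeff_P / coeff_R) = 3.433 * (1/1) = 3.433
mass_P = moles_P * M_P = 3.433 * 146.06
mass_P = 501.42398 g, rounded to 4 dp:

501.4240 g


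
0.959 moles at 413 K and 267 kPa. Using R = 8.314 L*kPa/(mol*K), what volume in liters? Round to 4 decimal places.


PV = nRT, solve for V = nRT / P.
nRT = 0.959 * 8.314 * 413 = 3292.901
V = 3292.901 / 267
V = 12.33296255 L, rounded to 4 dp:

12.3330 L


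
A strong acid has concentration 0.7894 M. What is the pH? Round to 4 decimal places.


A strong acid dissociates completely, so [H+] equals the given concentration.
pH = -log10([H+]) = -log10(0.7894)
pH = 0.10270288, rounded to 4 dp:

0.1027


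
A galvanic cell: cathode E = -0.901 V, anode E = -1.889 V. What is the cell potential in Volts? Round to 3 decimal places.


Standard cell potential: E_cell = E_cathode - E_anode.
E_cell = -0.901 - (-1.889)
E_cell = 0.988 V, rounded to 3 dp:

0.988 V


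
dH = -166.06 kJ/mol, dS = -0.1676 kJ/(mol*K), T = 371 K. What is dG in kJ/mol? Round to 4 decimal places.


Gibbs: dG = dH - T*dS (consistent units, dS already in kJ/(mol*K)).
T*dS = 371 * -0.1676 = -62.1796
dG = -166.06 - (-62.1796)
dG = -103.8804 kJ/mol, rounded to 4 dp:

-103.8804 kJ/mol


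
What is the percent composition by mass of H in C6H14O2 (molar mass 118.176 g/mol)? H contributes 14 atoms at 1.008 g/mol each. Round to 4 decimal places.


pct = 100 * (n_elem * M_elem) / M_total
mass_contribution = 14 * 1.008 = 14.112 g/mol
pct = 100 * 14.112 / 118.176
pct = 11.94151097 %, rounded to 4 dp:

11.9415 %


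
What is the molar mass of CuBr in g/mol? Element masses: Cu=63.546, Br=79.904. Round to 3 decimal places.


M = sum(count * atomic_mass) over atoms.
M = 1*63.546 + 1*79.904
M = 63.546 + 79.904
M = 143.45 g/mol, rounded to 3 dp:

143.450 g/mol


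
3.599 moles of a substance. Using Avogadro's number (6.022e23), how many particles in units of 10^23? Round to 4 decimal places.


N = n * NA, then divide by 1e23 for the requested units.
N / 1e23 = n * 6.022
N / 1e23 = 3.599 * 6.022
N / 1e23 = 21.673178, rounded to 4 dp:

21.6732


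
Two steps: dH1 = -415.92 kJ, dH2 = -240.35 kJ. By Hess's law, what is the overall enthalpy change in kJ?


Hess's law: enthalpy is a state function, so add the step enthalpies.
dH_total = dH1 + dH2 = -415.92 + (-240.35)
dH_total = -656.27 kJ:

-656.27 kJ


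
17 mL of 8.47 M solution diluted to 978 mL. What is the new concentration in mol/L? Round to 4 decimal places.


Dilution: M1*V1 = M2*V2, solve for M2.
M2 = M1*V1 / V2
M2 = 8.47 * 17 / 978
M2 = 143.99 / 978
M2 = 0.14722904 mol/L, rounded to 4 dp:

0.1472 mol/L


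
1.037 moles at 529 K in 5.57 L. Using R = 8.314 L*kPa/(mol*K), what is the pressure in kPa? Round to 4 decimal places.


PV = nRT, solve for P = nRT / V.
nRT = 1.037 * 8.314 * 529 = 4560.8359
P = 4560.8359 / 5.57
P = 818.82152603 kPa, rounded to 4 dp:

818.8215 kPa


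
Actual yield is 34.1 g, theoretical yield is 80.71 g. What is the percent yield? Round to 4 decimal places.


% yield = 100 * actual / theoretical
% yield = 100 * 34.1 / 80.71
% yield = 42.25003098 %, rounded to 4 dp:

42.2500 %


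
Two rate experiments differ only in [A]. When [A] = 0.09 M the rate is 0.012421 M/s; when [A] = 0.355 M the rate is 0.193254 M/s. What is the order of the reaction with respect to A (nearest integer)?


Rate is proportional to [A]^n, so rate2/rate1 = ([A]2/[A]1)^n. Take logs to solve for n.
rate2/rate1 = 0.193254 / 0.012421 = 15.5587
[A]2/[A]1 = 0.355 / 0.09 = 3.9444
n = ln(15.5587) / ln(3.9444) = 2.0
Nearest integer order:

2


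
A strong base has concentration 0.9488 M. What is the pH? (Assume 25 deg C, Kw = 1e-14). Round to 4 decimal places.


A strong base dissociates completely, so [OH-] equals the given concentration.
pOH = -log10([OH-]) = -log10(0.9488) = 0.022825
pH = 14 - pOH = 14 - 0.022825
pH = 13.977175, rounded to 4 dp:

13.9772


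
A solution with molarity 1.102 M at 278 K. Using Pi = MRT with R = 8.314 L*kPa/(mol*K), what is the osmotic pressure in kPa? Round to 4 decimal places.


Osmotic pressure (van't Hoff): Pi = M*R*T.
RT = 8.314 * 278 = 2311.292
Pi = 1.102 * 2311.292
Pi = 2547.043784 kPa, rounded to 4 dp:

2547.0438 kPa


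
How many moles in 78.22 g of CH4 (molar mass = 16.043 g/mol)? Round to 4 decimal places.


n = mass / M
n = 78.22 / 16.043
n = 4.8756467 mol, rounded to 4 dp:

4.8756 mol


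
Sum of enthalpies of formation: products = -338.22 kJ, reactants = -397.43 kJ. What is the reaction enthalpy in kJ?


dH_rxn = sum(dH_f products) - sum(dH_f reactants)
dH_rxn = -338.22 - (-397.43)
dH_rxn = 59.21 kJ:

59.21 kJ


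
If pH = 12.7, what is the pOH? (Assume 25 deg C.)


At 25 deg C, pH + pOH = 14.
pOH = 14 - pH = 14 - 12.7
pOH = 1.3:

1.30


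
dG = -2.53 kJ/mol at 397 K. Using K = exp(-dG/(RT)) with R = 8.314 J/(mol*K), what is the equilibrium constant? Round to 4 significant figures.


dG is in kJ/mol; multiply by 1000 to match R in J/(mol*K).
RT = 8.314 * 397 = 3300.658 J/mol
exponent = -dG*1000 / (RT) = -(-2.53*1000) / 3300.658 = 0.76651383
K = exp(0.76651383)
K = 2.1522501, rounded to 4 significant figures:

2.152


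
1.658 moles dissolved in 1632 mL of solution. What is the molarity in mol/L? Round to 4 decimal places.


Convert volume to liters: V_L = V_mL / 1000.
V_L = 1632 / 1000 = 1.632 L
M = n / V_L = 1.658 / 1.632
M = 1.01593137 mol/L, rounded to 4 dp:

1.0159 mol/L


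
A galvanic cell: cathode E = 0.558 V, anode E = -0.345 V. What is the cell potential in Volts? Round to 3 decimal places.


Standard cell potential: E_cell = E_cathode - E_anode.
E_cell = 0.558 - (-0.345)
E_cell = 0.903 V, rounded to 3 dp:

0.903 V


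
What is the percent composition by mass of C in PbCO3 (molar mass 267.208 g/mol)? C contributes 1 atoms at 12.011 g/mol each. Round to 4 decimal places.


pct = 100 * (n_elem * M_elem) / M_total
mass_contribution = 1 * 12.011 = 12.011 g/mol
pct = 100 * 12.011 / 267.208
pct = 4.49500015 %, rounded to 4 dp:

4.4950 %


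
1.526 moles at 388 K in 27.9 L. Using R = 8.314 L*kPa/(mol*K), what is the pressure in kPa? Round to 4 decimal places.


PV = nRT, solve for P = nRT / V.
nRT = 1.526 * 8.314 * 388 = 4922.6196
P = 4922.6196 / 27.9
P = 176.43797849 kPa, rounded to 4 dp:

176.4380 kPa


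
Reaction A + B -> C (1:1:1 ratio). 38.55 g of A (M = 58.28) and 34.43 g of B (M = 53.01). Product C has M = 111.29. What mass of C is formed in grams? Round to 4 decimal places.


Find moles of each reactant; the smaller value is the limiting reagent in a 1:1:1 reaction, so moles_C equals moles of the limiter.
n_A = mass_A / M_A = 38.55 / 58.28 = 0.661462 mol
n_B = mass_B / M_B = 34.43 / 53.01 = 0.6495 mol
Limiting reagent: B (smaller), n_limiting = 0.6495 mol
mass_C = n_limiting * M_C = 0.6495 * 111.29
mass_C = 72.282855 g, rounded to 4 dp:

72.2829 g


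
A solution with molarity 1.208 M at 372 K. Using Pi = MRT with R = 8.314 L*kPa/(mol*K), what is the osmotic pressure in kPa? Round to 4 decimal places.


Osmotic pressure (van't Hoff): Pi = M*R*T.
RT = 8.314 * 372 = 3092.808
Pi = 1.208 * 3092.808
Pi = 3736.112064 kPa, rounded to 4 dp:

3736.1121 kPa


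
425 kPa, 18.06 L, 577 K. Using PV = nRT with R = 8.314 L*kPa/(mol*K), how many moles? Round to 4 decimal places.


PV = nRT, solve for n = PV / (RT).
PV = 425 * 18.06 = 7675.5
RT = 8.314 * 577 = 4797.178
n = 7675.5 / 4797.178
n = 1.60000317 mol, rounded to 4 dp:

1.6000 mol


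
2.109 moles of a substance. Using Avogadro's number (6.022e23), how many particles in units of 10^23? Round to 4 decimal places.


N = n * NA, then divide by 1e23 for the requested units.
N / 1e23 = n * 6.022
N / 1e23 = 2.109 * 6.022
N / 1e23 = 12.700398, rounded to 4 dp:

12.7004


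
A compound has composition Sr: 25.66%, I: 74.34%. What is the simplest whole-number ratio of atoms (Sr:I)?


Assume 100 g of compound, divide each mass% by atomic mass to get moles, then normalize by the smallest to get a raw atom ratio.
Moles per 100 g: Sr: 25.66/87.62 = 0.2929, I: 74.34/126.904 = 0.5858
Raw ratio (divide by min = 0.2929): Sr: 1.0, I: 2.0
Multiply by 1 to clear fractions: Sr: 1.0 ~= 1, I: 2.0 ~= 2
Reduce by GCD to get the simplest whole-number ratio:

1:2


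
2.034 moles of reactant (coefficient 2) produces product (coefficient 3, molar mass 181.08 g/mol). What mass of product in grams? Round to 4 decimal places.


Use the coefficient ratio to convert reactant moles to product moles, then multiply by the product's molar mass.
moles_P = moles_R * (coeff_P / coeff_R) = 2.034 * (3/2) = 3.051
mass_P = moles_P * M_P = 3.051 * 181.08
mass_P = 552.47508 g, rounded to 4 dp:

552.4751 g


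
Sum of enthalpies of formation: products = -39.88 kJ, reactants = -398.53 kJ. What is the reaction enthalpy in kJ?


dH_rxn = sum(dH_f products) - sum(dH_f reactants)
dH_rxn = -39.88 - (-398.53)
dH_rxn = 358.65 kJ:

358.65 kJ


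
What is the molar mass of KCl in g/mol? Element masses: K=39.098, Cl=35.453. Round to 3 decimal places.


M = sum(count * atomic_mass) over atoms.
M = 1*39.098 + 1*35.453
M = 39.098 + 35.453
M = 74.551 g/mol, rounded to 3 dp:

74.551 g/mol


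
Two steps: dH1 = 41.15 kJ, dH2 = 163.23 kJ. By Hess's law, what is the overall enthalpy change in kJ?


Hess's law: enthalpy is a state function, so add the step enthalpies.
dH_total = dH1 + dH2 = 41.15 + (163.23)
dH_total = 204.38 kJ:

204.38 kJ


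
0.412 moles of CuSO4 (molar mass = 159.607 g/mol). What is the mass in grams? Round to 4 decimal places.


mass = n * M
mass = 0.412 * 159.607
mass = 65.758084 g, rounded to 4 dp:

65.7581 g


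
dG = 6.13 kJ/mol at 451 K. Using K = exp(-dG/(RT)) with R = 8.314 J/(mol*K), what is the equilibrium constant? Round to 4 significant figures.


dG is in kJ/mol; multiply by 1000 to match R in J/(mol*K).
RT = 8.314 * 451 = 3749.614 J/mol
exponent = -dG*1000 / (RT) = -(6.13*1000) / 3749.614 = -1.63483495
K = exp(-1.63483495)
K = 0.19498455, rounded to 4 significant figures:

0.1950


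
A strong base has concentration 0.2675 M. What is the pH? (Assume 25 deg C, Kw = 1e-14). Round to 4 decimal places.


A strong base dissociates completely, so [OH-] equals the given concentration.
pOH = -log10([OH-]) = -log10(0.2675) = 0.572676
pH = 14 - pOH = 14 - 0.572676
pH = 13.427324, rounded to 4 dp:

13.4273


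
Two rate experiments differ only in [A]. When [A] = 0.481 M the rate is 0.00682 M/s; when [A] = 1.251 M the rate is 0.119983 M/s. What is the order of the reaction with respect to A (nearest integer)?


Rate is proportional to [A]^n, so rate2/rate1 = ([A]2/[A]1)^n. Take logs to solve for n.
rate2/rate1 = 0.119983 / 0.00682 = 17.5928
[A]2/[A]1 = 1.251 / 0.481 = 2.6008
n = ln(17.5928) / ln(2.6008) = 3.0
Nearest integer order:

3


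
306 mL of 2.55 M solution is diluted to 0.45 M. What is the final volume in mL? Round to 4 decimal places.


Dilution: M1*V1 = M2*V2, solve for V2.
V2 = M1*V1 / M2
V2 = 2.55 * 306 / 0.45
V2 = 780.3 / 0.45
V2 = 1734.0 mL, rounded to 4 dp:

1734.0000 mL


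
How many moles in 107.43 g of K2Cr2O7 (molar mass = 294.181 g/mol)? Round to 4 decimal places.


n = mass / M
n = 107.43 / 294.181
n = 0.36518334 mol, rounded to 4 dp:

0.3652 mol


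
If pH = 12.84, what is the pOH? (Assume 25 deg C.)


At 25 deg C, pH + pOH = 14.
pOH = 14 - pH = 14 - 12.84
pOH = 1.16:

1.16


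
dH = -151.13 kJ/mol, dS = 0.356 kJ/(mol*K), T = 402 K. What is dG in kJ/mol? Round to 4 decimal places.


Gibbs: dG = dH - T*dS (consistent units, dS already in kJ/(mol*K)).
T*dS = 402 * 0.356 = 143.112
dG = -151.13 - (143.112)
dG = -294.242 kJ/mol, rounded to 4 dp:

-294.2420 kJ/mol


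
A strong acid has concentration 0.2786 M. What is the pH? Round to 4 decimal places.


A strong acid dissociates completely, so [H+] equals the given concentration.
pH = -log10([H+]) = -log10(0.2786)
pH = 0.55501889, rounded to 4 dp:

0.5550


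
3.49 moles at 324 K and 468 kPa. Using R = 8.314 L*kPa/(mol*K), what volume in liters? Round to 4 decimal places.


PV = nRT, solve for V = nRT / P.
nRT = 3.49 * 8.314 * 324 = 9401.1386
V = 9401.1386 / 468
V = 20.08790299 L, rounded to 4 dp:

20.0879 L


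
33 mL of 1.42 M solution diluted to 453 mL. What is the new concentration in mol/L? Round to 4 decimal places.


Dilution: M1*V1 = M2*V2, solve for M2.
M2 = M1*V1 / V2
M2 = 1.42 * 33 / 453
M2 = 46.86 / 453
M2 = 0.10344371 mol/L, rounded to 4 dp:

0.1034 mol/L


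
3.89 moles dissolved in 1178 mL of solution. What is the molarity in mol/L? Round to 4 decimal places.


Convert volume to liters: V_L = V_mL / 1000.
V_L = 1178 / 1000 = 1.178 L
M = n / V_L = 3.89 / 1.178
M = 3.30220713 mol/L, rounded to 4 dp:

3.3022 mol/L


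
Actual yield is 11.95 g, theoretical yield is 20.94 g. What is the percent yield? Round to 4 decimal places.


% yield = 100 * actual / theoretical
% yield = 100 * 11.95 / 20.94
% yield = 57.0678128 %, rounded to 4 dp:

57.0678 %


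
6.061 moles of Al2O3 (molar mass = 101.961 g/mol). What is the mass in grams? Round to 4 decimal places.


mass = n * M
mass = 6.061 * 101.961
mass = 617.985621 g, rounded to 4 dp:

617.9856 g


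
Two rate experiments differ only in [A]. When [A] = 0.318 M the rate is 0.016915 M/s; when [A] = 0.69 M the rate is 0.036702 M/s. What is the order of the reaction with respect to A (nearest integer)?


Rate is proportional to [A]^n, so rate2/rate1 = ([A]2/[A]1)^n. Take logs to solve for n.
rate2/rate1 = 0.036702 / 0.016915 = 2.1698
[A]2/[A]1 = 0.69 / 0.318 = 2.1698
n = ln(2.1698) / ln(2.1698) = 1.0
Nearest integer order:

1


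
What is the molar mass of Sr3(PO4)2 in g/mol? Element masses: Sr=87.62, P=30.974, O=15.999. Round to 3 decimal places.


M = sum(count * atomic_mass) over atoms.
M = 3*87.62 + 2*30.974 + 8*15.999
M = 262.86 + 61.948 + 127.992
M = 452.8 g/mol, rounded to 3 dp:

452.800 g/mol


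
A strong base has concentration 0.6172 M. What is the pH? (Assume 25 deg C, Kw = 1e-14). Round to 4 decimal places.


A strong base dissociates completely, so [OH-] equals the given concentration.
pOH = -log10([OH-]) = -log10(0.6172) = 0.209574
pH = 14 - pOH = 14 - 0.209574
pH = 13.790426, rounded to 4 dp:

13.7904


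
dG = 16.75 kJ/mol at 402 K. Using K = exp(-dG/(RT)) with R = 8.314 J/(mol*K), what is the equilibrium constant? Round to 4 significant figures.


dG is in kJ/mol; multiply by 1000 to match R in J/(mol*K).
RT = 8.314 * 402 = 3342.228 J/mol
exponent = -dG*1000 / (RT) = -(16.75*1000) / 3342.228 = -5.01162697
K = exp(-5.01162697)
K = 0.0066600588, rounded to 4 significant figures:

0.006660


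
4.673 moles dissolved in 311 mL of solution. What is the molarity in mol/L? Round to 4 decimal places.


Convert volume to liters: V_L = V_mL / 1000.
V_L = 311 / 1000 = 0.311 L
M = n / V_L = 4.673 / 0.311
M = 15.02572347 mol/L, rounded to 4 dp:

15.0257 mol/L


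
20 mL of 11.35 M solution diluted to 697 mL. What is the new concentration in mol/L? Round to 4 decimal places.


Dilution: M1*V1 = M2*V2, solve for M2.
M2 = M1*V1 / V2
M2 = 11.35 * 20 / 697
M2 = 227.0 / 697
M2 = 0.32568149 mol/L, rounded to 4 dp:

0.3257 mol/L


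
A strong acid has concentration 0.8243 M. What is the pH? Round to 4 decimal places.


A strong acid dissociates completely, so [H+] equals the given concentration.
pH = -log10([H+]) = -log10(0.8243)
pH = 0.0839147, rounded to 4 dp:

0.0839


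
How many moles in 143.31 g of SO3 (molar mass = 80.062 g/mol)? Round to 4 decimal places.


n = mass / M
n = 143.31 / 80.062
n = 1.78998776 mol, rounded to 4 dp:

1.7900 mol


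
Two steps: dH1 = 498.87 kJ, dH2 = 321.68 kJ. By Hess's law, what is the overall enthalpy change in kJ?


Hess's law: enthalpy is a state function, so add the step enthalpies.
dH_total = dH1 + dH2 = 498.87 + (321.68)
dH_total = 820.55 kJ:

820.55 kJ


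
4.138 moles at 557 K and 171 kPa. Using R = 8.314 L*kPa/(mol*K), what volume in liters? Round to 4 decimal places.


PV = nRT, solve for V = nRT / P.
nRT = 4.138 * 8.314 * 557 = 19162.6559
V = 19162.6559 / 171
V = 112.0623152 L, rounded to 4 dp:

112.0623 L
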